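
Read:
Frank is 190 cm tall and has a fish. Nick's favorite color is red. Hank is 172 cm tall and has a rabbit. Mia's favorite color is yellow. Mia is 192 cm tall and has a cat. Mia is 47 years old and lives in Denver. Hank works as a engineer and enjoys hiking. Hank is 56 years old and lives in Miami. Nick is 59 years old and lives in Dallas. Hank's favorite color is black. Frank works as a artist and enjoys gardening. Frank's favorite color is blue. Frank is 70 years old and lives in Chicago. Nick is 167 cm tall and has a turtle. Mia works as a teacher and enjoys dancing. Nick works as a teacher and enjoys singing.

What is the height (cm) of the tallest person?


Tallest: Mia at 192 cm

192


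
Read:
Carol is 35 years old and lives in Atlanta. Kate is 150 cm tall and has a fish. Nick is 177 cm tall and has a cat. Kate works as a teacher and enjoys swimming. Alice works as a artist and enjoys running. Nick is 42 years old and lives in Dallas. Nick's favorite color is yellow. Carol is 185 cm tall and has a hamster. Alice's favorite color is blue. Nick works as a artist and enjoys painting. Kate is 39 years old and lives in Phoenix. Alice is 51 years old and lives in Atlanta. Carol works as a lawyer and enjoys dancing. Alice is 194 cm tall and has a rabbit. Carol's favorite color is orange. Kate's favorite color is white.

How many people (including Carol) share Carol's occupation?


Carol is a lawyer. Count = 1

1


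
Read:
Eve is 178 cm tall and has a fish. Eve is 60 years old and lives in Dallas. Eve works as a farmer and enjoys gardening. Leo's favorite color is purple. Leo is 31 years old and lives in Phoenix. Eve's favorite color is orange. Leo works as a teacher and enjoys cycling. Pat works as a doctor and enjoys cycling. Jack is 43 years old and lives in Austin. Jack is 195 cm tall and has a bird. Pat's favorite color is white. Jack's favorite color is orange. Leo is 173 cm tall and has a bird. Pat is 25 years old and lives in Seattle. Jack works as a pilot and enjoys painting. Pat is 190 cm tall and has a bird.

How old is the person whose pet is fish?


Person with pet=fish is Eve, age 60

60


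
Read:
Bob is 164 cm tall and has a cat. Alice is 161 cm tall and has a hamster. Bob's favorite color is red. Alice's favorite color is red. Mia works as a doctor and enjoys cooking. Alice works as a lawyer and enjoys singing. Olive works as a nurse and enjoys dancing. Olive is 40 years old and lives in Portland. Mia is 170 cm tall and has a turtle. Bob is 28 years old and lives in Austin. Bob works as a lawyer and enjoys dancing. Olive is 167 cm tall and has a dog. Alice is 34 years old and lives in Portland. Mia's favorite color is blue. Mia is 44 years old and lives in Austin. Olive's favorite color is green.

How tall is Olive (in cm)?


Olive is 167 cm tall

167


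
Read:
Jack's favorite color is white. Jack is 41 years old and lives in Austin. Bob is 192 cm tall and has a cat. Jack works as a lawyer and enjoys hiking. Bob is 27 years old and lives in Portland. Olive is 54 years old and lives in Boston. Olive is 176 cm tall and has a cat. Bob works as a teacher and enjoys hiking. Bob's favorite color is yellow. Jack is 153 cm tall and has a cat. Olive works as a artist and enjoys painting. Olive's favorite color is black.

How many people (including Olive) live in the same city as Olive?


Olive lives in Boston. Count = 1

1


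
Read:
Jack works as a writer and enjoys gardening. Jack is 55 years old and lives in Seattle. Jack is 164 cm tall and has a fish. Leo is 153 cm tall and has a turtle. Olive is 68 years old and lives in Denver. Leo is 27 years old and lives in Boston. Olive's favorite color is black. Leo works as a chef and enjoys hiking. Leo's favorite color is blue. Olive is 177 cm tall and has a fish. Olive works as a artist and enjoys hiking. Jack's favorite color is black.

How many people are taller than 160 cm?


Taller than 160: 2

2


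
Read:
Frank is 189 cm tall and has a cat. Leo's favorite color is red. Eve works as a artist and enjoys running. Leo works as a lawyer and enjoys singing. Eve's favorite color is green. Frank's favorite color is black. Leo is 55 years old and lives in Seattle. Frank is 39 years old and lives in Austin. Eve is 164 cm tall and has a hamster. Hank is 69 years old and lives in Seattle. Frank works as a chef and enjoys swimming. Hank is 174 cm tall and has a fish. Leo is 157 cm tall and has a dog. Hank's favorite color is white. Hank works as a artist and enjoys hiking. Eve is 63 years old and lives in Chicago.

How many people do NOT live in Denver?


Not in Denver: 4

4


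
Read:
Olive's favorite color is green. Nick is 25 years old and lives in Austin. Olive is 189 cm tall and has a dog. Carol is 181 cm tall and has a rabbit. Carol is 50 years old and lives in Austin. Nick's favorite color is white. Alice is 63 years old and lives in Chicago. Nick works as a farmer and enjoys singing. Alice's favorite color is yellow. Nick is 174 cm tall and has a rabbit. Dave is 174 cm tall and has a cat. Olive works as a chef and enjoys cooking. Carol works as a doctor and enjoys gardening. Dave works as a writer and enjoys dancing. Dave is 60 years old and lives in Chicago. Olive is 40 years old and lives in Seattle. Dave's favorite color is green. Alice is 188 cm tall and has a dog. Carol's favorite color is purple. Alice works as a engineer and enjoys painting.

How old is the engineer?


The engineer is Alice, age 63

63


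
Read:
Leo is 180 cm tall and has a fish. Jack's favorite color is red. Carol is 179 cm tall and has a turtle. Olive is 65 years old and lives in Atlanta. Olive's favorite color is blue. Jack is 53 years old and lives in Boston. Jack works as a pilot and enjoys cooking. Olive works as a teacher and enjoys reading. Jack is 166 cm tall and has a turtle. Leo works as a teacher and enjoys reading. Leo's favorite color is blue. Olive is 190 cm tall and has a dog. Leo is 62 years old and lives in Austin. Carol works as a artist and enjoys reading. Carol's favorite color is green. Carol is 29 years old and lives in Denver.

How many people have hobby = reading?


Count: 3

3


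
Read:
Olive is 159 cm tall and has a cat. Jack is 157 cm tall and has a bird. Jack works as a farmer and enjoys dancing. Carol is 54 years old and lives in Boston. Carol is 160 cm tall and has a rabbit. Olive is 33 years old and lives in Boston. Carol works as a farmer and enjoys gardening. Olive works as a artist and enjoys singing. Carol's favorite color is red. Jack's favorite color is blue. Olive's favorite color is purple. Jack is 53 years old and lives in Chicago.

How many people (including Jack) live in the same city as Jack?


Jack lives in Chicago. Count = 1

1


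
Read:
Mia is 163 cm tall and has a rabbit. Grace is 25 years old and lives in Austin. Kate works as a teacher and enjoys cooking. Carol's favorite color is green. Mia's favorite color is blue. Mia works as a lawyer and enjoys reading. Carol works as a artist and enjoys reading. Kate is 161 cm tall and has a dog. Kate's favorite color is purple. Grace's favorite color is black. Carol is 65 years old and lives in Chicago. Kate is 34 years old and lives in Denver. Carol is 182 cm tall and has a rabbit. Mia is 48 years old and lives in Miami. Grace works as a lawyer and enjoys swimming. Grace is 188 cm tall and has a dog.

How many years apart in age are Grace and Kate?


25 vs 34, diff = 9

9


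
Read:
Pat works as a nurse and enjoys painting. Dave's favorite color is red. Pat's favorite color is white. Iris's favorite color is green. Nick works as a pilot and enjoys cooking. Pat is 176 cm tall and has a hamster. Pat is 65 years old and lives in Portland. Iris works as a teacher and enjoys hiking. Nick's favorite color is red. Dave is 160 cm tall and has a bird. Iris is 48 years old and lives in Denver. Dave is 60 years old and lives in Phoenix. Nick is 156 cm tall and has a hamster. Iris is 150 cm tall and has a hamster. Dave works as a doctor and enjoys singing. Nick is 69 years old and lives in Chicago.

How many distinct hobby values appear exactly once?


Unique hobby values: 4

4


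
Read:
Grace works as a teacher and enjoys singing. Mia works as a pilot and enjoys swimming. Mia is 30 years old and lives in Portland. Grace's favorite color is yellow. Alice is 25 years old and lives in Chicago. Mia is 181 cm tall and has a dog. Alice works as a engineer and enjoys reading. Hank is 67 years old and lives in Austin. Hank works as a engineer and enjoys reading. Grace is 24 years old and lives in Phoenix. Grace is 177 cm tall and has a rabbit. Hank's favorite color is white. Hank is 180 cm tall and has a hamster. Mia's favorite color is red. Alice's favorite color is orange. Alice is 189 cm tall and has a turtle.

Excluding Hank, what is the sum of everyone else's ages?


Sum (excluding Hank): 79

79


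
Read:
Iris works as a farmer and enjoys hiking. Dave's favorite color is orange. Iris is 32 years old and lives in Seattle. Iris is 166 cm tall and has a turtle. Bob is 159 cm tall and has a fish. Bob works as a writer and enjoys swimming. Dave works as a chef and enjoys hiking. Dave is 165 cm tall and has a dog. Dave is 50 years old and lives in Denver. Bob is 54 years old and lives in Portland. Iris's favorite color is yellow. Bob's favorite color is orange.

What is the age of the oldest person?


Oldest: Bob at 54

54


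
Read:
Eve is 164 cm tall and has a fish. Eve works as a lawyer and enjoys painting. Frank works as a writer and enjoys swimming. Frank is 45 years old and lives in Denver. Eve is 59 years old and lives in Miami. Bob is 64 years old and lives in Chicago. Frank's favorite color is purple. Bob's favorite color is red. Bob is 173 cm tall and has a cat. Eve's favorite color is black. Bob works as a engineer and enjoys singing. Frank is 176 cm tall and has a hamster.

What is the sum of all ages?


59+64+45 = 168

168


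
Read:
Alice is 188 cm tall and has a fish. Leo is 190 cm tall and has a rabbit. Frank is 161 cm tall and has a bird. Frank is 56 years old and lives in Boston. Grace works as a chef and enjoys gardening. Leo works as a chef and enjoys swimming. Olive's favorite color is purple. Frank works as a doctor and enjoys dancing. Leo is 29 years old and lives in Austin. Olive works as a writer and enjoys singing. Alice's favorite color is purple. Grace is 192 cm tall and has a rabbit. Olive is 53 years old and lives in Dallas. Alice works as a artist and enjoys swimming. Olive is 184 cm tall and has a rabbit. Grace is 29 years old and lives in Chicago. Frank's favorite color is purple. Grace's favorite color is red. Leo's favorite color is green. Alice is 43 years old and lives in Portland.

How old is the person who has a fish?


Person with fish is Alice, age 43

43


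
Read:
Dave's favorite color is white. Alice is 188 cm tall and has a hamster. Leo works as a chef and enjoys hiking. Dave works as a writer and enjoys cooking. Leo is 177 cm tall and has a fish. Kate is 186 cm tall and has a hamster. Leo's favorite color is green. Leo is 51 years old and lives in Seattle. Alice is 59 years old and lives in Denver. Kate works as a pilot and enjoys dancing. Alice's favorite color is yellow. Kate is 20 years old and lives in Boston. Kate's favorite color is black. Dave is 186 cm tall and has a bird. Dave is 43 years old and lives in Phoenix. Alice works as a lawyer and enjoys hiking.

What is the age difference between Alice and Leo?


|59 - 51| = 8

8


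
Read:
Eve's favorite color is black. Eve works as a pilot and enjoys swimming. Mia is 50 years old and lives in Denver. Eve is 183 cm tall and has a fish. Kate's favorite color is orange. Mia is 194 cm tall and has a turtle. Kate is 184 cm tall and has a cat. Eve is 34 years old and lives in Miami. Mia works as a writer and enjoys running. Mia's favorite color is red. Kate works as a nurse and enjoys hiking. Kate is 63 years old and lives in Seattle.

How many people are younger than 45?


Filter: 1

1


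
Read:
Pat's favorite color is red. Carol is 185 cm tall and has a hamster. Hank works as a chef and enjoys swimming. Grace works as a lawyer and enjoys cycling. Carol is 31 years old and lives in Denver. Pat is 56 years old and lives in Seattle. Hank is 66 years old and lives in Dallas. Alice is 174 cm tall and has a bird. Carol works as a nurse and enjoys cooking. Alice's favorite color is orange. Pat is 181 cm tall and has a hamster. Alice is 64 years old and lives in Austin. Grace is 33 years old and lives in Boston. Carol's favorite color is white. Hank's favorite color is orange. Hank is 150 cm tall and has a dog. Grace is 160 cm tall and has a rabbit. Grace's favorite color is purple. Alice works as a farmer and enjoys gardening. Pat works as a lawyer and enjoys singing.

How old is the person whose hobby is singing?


Person with hobby=singing is Pat, age 56

56


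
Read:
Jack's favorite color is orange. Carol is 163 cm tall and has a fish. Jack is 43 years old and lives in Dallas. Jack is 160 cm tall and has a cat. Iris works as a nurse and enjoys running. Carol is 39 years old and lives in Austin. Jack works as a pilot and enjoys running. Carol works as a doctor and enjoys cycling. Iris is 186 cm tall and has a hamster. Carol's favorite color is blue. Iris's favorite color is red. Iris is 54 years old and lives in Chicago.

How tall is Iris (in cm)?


Iris is 186 cm tall

186


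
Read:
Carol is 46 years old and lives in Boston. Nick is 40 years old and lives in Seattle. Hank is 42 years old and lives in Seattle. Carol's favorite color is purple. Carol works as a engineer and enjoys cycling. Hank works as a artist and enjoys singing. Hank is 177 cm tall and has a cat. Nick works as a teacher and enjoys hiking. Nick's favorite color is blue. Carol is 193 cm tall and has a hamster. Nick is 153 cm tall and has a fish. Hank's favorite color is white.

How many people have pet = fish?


Count: 1

1


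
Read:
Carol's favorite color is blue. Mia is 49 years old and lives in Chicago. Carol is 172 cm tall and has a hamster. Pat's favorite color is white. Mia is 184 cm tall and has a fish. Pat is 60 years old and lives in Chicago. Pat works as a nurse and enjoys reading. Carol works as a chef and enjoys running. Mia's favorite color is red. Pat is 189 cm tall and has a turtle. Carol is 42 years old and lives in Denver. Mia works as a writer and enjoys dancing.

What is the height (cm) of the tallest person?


Tallest: Pat at 189 cm

189


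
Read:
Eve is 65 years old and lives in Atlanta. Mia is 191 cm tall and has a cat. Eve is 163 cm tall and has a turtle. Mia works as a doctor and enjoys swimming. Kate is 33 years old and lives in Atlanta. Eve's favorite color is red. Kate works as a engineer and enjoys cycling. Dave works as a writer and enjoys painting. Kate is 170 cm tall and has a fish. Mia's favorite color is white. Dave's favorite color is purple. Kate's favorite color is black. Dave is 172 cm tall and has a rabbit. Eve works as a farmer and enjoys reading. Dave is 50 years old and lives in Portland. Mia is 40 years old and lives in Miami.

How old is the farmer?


The farmer is Eve, age 65

65


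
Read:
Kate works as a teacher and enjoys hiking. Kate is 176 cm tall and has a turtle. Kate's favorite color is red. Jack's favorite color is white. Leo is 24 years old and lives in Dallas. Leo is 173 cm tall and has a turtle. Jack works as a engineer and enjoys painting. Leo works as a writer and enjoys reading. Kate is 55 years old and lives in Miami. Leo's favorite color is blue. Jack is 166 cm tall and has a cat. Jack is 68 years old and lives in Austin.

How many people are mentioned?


People: Kate, Jack, Leo. Count = 3

3


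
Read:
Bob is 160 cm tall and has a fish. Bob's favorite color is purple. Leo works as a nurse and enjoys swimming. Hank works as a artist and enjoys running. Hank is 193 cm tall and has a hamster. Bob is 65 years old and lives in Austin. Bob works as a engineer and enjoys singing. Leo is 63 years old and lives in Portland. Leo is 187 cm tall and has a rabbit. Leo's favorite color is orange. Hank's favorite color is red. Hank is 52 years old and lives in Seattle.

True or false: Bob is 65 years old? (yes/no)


Bob is actually 65. yes

yes


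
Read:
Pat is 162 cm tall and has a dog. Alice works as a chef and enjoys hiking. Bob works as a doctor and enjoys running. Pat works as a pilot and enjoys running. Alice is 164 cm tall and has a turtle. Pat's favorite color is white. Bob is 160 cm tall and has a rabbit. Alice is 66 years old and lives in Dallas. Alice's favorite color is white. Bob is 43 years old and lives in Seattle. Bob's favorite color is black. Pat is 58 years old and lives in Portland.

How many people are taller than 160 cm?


Taller than 160: 2

2


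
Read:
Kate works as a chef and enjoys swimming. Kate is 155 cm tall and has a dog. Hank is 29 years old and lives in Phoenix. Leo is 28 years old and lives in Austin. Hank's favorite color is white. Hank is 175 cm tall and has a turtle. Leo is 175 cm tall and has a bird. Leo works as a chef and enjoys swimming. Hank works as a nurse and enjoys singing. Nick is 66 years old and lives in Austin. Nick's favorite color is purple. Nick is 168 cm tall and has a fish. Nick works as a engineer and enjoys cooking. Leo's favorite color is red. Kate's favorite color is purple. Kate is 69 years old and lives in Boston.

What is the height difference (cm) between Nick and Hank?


|168 - 175| = 7

7


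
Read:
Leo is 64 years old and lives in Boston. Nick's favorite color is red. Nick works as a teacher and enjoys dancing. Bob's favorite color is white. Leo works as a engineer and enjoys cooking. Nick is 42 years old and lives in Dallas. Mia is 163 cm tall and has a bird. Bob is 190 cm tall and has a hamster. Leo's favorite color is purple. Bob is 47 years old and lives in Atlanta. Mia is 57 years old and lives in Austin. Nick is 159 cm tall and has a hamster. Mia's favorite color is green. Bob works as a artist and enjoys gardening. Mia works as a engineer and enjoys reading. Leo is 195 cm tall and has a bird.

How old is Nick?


Nick is 42 years old

42


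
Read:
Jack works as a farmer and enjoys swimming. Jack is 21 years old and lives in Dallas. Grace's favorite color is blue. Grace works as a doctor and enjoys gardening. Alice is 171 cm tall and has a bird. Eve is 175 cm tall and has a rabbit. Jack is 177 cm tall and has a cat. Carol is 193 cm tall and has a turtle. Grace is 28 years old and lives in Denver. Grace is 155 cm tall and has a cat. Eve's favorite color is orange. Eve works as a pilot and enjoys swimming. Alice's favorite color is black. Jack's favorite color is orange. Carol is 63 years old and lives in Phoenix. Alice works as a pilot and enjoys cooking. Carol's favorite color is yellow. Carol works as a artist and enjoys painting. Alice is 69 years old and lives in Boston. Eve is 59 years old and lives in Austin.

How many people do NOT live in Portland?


Not in Portland: 5

5


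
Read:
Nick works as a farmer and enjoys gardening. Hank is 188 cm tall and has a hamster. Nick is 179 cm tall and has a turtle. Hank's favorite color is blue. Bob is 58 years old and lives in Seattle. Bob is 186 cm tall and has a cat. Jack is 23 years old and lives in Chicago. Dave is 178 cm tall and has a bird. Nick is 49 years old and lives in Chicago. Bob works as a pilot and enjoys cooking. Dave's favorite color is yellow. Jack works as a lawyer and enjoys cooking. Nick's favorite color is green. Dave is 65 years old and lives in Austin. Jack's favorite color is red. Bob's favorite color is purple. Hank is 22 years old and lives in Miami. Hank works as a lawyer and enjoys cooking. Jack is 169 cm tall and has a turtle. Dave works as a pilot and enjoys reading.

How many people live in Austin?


Count in Austin: 1

1


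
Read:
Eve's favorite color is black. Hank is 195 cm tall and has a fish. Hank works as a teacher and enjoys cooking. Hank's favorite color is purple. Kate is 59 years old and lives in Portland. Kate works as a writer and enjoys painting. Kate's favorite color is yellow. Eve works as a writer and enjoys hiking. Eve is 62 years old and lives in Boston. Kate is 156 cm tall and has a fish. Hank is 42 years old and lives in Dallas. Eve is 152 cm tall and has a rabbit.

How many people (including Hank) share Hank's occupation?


Hank is a teacher. Count = 1

1


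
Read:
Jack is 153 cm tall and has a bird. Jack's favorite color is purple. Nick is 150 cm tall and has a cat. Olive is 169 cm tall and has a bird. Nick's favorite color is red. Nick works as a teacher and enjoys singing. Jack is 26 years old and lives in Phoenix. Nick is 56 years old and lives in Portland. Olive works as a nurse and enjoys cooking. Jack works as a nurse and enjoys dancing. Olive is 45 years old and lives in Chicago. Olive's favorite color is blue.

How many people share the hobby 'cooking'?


Count: 1

1


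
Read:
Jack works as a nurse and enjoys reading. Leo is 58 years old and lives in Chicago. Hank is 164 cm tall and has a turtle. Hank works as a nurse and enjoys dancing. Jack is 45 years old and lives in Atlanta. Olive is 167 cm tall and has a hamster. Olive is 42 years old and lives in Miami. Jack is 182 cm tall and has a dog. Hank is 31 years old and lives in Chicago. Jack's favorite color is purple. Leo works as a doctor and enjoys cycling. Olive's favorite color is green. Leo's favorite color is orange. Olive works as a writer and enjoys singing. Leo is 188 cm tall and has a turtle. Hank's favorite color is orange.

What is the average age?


Sum=176, n=4, avg=44

44


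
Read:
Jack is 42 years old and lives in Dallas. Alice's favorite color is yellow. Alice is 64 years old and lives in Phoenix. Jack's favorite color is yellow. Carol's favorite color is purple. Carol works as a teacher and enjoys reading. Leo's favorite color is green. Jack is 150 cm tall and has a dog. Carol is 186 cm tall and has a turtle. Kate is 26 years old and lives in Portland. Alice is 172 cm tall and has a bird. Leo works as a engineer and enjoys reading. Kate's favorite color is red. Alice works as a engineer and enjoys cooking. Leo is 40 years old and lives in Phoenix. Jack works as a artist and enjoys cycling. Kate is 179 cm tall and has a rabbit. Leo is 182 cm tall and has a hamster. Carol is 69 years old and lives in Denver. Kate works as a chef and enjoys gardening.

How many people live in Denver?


Count in Denver: 1

1


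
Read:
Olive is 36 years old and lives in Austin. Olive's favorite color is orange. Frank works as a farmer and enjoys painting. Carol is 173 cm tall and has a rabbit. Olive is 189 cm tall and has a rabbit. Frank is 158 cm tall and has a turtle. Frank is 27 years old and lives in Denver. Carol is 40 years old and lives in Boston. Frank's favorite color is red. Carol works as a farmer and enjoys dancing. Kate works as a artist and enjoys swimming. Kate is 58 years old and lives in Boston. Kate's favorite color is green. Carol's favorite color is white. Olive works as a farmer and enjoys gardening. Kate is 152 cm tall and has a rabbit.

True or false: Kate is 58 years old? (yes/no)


Kate is actually 58. yes

yes


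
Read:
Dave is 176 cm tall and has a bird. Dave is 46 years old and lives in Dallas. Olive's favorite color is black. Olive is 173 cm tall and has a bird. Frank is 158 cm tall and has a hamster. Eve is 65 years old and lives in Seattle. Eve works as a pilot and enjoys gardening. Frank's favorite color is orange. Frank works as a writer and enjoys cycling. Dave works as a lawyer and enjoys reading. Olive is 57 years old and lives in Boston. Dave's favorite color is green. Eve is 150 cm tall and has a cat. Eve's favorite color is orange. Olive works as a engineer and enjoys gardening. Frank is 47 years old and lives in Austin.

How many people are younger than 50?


Filter: 2

2


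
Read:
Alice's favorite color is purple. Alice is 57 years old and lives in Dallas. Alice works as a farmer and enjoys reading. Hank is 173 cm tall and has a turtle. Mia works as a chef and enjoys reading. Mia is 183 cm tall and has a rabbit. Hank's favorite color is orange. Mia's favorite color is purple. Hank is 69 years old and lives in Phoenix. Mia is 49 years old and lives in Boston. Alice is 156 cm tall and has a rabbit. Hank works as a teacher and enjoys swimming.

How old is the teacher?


The teacher is Hank, age 69

69


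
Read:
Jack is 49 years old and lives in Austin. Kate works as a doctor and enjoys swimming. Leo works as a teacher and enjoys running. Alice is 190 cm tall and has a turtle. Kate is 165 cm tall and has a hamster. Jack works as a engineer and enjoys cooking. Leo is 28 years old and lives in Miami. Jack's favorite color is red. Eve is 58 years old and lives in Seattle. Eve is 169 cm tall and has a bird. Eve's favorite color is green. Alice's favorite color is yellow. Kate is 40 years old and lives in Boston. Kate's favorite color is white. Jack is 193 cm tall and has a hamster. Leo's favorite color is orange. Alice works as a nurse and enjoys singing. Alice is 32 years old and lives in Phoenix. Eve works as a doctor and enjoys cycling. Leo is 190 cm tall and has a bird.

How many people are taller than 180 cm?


Taller than 180: 3

3


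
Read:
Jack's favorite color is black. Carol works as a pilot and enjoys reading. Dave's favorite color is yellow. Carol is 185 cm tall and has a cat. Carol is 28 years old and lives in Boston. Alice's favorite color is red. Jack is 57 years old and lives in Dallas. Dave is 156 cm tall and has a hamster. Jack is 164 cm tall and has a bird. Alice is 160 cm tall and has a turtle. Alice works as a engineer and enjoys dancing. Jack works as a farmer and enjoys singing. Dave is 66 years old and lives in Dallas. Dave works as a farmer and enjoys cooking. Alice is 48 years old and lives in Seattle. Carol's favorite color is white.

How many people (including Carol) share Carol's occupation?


Carol is a pilot. Count = 1

1


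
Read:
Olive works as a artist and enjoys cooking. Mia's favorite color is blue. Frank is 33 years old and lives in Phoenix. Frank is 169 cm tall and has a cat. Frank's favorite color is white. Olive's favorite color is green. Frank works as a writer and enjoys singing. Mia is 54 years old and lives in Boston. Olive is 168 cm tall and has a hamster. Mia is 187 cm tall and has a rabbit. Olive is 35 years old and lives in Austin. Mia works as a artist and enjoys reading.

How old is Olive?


Olive is 35 years old

35


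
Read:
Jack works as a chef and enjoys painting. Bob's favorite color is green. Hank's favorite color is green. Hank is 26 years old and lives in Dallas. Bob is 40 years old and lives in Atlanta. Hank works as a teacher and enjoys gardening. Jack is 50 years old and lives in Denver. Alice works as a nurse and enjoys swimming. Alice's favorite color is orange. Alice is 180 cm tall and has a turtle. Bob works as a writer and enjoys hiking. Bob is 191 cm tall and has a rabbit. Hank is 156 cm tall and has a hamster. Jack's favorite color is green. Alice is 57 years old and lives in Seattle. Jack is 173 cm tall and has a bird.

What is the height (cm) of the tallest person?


Tallest: Bob at 191 cm

191


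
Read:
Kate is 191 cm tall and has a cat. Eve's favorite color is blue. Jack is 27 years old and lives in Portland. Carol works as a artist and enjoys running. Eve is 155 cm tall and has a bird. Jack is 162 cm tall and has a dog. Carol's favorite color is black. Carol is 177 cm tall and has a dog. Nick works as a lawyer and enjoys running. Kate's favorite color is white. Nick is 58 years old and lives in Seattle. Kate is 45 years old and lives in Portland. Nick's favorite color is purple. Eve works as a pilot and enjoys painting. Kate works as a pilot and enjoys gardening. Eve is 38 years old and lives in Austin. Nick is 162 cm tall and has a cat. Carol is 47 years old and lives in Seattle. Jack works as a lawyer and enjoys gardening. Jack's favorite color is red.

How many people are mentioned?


People: Kate, Jack, Eve, Carol, Nick. Count = 5

5


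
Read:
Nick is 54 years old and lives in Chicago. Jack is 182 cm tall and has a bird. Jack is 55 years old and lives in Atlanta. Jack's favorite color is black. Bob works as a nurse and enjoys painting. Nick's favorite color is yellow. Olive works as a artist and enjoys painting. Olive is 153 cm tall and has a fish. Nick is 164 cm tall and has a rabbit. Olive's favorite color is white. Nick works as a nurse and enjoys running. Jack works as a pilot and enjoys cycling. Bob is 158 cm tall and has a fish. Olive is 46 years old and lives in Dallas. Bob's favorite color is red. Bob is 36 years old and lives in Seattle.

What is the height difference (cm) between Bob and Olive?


|158 - 153| = 5

5


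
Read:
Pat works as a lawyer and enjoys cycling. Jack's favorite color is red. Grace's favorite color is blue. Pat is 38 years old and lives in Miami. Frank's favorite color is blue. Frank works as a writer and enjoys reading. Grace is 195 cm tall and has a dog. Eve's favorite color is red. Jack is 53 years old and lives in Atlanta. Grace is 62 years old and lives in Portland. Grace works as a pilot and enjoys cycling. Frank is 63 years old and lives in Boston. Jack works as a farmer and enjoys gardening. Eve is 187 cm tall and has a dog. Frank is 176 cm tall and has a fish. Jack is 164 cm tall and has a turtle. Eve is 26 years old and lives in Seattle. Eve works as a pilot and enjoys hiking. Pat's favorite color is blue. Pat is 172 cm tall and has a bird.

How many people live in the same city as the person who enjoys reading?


Person with hobby reading is Frank, city Boston. Count = 1

1


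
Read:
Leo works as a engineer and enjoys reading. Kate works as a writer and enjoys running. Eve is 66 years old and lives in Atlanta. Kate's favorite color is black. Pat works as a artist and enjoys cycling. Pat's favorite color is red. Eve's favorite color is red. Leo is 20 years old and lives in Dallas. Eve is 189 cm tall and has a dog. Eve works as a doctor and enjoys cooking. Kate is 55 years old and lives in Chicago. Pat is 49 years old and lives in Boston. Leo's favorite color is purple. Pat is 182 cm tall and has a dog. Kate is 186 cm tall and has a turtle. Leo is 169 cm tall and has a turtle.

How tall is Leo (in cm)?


Leo is 169 cm tall

169


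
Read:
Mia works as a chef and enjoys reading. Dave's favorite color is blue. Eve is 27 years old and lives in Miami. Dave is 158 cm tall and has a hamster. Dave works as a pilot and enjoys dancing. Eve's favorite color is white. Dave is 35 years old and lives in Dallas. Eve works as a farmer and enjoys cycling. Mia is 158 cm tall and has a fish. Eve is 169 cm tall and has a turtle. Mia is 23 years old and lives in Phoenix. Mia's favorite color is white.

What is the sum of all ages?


27+35+23 = 85

85


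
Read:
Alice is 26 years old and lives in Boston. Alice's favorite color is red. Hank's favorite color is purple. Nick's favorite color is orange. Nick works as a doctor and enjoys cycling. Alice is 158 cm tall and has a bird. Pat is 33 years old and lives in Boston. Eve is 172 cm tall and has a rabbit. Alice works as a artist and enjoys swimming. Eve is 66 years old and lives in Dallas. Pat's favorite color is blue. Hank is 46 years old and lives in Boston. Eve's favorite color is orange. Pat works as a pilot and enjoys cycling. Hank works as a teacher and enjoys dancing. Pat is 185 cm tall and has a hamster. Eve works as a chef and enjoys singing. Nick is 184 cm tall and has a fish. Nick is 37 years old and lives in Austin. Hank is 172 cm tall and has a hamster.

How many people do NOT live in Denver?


Not in Denver: 5

5


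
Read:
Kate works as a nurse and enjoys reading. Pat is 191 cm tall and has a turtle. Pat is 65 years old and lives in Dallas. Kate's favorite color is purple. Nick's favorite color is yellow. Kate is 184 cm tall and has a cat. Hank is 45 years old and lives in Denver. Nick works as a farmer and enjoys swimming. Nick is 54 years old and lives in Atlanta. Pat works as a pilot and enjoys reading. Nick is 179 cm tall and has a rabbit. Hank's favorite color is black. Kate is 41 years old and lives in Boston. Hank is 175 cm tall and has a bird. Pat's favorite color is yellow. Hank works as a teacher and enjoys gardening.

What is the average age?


Sum=205, n=4, avg=51.25

51.25


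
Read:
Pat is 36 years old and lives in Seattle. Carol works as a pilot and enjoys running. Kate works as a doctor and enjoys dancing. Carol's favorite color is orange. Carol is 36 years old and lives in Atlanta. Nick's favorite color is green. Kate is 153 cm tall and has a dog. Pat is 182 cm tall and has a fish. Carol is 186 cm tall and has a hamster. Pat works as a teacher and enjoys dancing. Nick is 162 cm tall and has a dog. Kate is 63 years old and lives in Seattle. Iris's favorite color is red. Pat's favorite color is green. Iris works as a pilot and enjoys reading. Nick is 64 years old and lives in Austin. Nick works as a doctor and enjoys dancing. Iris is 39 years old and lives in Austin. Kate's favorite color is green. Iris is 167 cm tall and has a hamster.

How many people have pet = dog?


Count: 2

2


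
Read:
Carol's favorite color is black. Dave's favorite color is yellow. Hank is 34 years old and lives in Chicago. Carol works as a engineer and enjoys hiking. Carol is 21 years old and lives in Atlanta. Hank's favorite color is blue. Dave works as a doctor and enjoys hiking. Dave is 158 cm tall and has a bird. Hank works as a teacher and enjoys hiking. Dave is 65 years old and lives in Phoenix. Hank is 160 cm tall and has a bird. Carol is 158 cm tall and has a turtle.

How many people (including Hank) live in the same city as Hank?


Hank lives in Chicago. Count = 1

1


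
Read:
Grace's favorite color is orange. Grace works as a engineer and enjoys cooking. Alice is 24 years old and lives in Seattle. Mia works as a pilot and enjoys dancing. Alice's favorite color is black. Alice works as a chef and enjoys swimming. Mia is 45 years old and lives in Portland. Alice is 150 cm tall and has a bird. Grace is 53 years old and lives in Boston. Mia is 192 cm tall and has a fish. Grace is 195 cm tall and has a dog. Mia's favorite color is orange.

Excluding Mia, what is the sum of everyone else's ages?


Sum (excluding Mia): 77

77


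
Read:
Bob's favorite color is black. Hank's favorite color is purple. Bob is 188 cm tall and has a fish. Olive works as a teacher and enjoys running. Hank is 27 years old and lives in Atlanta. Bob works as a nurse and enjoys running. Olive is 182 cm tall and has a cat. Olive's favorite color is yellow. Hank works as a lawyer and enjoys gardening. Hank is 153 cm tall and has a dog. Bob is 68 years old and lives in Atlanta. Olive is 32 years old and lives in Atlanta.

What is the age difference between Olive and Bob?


|32 - 68| = 36

36


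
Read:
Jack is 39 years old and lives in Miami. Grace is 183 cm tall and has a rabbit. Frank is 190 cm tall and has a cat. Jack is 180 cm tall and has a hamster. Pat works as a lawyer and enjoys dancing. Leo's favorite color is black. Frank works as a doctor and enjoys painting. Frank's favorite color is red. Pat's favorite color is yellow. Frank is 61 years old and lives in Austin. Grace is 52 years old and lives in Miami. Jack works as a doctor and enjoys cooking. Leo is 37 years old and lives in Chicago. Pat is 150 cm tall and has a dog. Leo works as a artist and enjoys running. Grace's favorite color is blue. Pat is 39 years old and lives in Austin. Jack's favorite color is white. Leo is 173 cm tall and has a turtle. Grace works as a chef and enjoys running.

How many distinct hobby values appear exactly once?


Unique hobby values: 3

3


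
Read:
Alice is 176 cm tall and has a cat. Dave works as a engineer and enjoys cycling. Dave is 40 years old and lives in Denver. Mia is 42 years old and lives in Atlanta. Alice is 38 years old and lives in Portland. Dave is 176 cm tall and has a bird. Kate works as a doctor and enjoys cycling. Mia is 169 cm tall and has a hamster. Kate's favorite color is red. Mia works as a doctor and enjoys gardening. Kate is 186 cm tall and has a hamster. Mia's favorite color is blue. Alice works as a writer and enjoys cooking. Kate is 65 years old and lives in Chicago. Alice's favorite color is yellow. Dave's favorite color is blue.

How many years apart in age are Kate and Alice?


65 vs 38, diff = 27

27


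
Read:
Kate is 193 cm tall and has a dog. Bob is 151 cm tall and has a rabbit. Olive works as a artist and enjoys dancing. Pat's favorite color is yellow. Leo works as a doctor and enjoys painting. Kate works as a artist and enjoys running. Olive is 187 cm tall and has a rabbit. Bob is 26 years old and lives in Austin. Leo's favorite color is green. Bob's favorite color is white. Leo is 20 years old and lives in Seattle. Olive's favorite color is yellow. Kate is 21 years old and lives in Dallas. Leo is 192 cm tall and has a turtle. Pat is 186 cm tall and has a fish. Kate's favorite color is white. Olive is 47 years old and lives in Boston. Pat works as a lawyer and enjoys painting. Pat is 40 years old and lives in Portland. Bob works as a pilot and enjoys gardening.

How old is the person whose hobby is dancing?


Person with hobby=dancing is Olive, age 47

47


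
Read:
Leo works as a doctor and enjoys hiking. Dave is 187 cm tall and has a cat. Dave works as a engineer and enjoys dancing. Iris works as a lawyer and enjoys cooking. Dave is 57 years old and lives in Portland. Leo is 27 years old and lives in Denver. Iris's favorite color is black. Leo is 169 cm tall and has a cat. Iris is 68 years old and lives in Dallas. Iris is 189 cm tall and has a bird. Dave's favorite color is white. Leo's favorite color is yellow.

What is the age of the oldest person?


Oldest: Iris at 68

68


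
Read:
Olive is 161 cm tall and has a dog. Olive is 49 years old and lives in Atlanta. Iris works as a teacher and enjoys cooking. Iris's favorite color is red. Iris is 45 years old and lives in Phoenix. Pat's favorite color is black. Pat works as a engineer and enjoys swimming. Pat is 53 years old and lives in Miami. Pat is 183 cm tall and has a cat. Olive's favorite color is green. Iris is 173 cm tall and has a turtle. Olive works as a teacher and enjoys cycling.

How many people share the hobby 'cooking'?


Count: 1

1


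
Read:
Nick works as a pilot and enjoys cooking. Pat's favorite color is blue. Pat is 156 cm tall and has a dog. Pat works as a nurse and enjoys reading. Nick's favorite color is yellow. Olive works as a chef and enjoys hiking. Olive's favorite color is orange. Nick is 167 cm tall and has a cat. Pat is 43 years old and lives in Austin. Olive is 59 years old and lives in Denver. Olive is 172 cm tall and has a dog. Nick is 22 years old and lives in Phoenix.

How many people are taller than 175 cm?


Taller than 175: 0

0


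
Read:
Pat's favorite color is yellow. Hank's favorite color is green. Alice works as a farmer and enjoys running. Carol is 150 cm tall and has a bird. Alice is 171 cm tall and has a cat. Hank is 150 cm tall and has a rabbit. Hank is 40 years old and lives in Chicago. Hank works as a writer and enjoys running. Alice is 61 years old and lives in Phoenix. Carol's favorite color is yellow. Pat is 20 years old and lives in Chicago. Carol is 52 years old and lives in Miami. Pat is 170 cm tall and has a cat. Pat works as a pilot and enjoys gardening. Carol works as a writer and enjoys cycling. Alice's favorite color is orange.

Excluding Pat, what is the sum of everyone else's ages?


Sum (excluding Pat): 153

153


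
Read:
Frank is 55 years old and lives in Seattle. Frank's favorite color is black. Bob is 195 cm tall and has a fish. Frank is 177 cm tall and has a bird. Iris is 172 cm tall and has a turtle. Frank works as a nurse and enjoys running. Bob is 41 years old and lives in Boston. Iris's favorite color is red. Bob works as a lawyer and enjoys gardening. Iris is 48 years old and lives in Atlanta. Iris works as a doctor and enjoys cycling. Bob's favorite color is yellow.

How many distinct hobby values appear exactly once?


Unique hobby values: 3

3
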